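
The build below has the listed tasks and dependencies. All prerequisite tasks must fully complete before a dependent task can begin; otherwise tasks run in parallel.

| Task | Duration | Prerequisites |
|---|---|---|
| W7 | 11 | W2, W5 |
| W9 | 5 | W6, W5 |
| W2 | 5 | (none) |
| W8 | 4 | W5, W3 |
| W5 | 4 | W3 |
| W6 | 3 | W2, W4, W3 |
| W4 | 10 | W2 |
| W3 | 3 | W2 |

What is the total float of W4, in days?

0

Critical path: W2→W3→W5→W7 = 5+3+4+11 = 23, so the finish is 23 days.
Longest path through W4: 23 days (earliest finish 15, latest finish 15).
Slack of W4 = 5 − 5 = 0 days.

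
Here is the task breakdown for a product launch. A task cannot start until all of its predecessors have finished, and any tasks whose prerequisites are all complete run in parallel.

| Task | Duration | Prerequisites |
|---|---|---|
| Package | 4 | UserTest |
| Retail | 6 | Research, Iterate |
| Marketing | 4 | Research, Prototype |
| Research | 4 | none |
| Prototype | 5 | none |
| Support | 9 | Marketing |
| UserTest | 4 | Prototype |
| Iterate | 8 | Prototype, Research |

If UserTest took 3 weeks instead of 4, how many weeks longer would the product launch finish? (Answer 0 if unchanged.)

0

Critical path before the change: Prototype→Iterate→Retail = 5+8+6 = 19 giving 19 weeks.
UserTest has 6 weeks of float (longest path through it is 13).
The critical path is still Prototype→Iterate→Retail; finish is now 19 weeks.
Change in finish: 19 − 19 = +0 weeks.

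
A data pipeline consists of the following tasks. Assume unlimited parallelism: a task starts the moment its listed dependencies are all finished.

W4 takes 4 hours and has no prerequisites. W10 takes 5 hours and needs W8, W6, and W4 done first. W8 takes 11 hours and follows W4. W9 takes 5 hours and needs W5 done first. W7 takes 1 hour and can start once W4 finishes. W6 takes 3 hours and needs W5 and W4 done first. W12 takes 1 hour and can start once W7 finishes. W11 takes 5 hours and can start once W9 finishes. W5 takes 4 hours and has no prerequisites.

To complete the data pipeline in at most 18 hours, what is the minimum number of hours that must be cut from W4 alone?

2

Current finish: 20 hours; target: 18.
W4 is on every critical path, so each hour cut from W4 cuts the finish by one (this holds down to a finish of 17).
Need 20 − 18 = 2 hours off W4 → W4 becomes 2 hours, finish becomes 18.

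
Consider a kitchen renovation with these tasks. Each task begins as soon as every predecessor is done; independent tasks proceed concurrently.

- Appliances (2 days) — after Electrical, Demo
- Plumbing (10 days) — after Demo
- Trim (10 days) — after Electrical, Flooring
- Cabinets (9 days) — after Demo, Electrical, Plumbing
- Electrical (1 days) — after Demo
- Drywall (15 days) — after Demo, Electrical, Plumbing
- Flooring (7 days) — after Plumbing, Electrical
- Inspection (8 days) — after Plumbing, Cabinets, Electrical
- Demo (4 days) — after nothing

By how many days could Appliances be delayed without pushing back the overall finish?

24

The longest chain is Demo→Plumbing→Flooring→Trim = 4+10+7+10 = 31; overall finish 31 days.
The longest chain containing Appliances totals 7 days.
So Appliances can slip 31 − 7 = 24 days.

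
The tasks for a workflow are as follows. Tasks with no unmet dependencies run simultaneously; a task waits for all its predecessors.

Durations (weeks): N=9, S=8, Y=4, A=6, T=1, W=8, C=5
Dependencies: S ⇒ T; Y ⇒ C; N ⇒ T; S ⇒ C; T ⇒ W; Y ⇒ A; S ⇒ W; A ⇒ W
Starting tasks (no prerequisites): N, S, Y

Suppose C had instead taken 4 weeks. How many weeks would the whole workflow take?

18

The binding path is N→T→W = 9+1+8 = 18; finish at 18 weeks.
The longest path through C is only 13 weeks, so C has float 5.
No other chain overtakes it, so the finish is 18 weeks.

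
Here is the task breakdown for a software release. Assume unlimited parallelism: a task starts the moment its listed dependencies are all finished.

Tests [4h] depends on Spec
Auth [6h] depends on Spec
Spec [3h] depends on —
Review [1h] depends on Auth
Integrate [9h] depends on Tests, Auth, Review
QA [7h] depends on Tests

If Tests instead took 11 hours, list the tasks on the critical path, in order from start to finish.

Critical path before the change: Spec→Auth→Review→Integrate = 3+6+1+9 = 19 giving 19 hours.
Tests is off the critical path — its longest chain is 16 hours, giving 3 of slack.
New critical path: Spec→Tests→Integrate = 3+11+9 = 23 ⇒ 23 hours.

Spec, Tests, Integrate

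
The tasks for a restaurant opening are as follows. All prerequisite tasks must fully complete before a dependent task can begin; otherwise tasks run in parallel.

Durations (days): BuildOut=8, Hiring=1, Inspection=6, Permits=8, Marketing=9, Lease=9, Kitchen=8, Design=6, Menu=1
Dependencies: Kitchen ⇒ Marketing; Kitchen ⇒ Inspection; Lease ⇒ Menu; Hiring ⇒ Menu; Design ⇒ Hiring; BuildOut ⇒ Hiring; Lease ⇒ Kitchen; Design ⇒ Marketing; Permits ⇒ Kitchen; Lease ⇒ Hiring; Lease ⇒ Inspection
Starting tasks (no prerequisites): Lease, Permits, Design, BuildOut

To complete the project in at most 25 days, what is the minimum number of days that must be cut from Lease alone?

1

Current finish: 26 days; target: 25.
Lease is on every critical path, so each day cut from Lease cuts the finish by one (this holds down to a finish of 25).
Need 26 − 25 = 1 day off Lease → Lease becomes 8 days, finish becomes 25.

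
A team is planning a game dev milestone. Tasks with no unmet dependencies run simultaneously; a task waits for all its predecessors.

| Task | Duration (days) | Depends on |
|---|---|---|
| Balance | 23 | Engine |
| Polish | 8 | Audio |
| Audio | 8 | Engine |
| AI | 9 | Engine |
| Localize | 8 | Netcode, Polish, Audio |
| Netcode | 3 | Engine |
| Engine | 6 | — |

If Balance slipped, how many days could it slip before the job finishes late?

1

Critical path: Engine→Audio→Polish→Localize = 6+8+8+8 = 30, so the finish is 30 days.
The longest chain containing Balance totals 29 days.
So Balance can slip 30 − 29 = 1 day.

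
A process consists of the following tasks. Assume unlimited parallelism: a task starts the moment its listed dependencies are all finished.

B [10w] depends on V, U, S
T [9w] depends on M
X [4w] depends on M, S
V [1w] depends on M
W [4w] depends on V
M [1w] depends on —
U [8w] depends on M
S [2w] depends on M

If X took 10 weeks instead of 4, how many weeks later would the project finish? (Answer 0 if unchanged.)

As given, the longest chain is M→U→B = 1+8+10 = 19, so the finish is 19 weeks.
X is off the critical path — its longest chain is 7 weeks, giving 12 of slack.
The critical path is still M→U→B; finish is now 19 weeks.
Change in finish: 19 − 19 = +0 weeks.

0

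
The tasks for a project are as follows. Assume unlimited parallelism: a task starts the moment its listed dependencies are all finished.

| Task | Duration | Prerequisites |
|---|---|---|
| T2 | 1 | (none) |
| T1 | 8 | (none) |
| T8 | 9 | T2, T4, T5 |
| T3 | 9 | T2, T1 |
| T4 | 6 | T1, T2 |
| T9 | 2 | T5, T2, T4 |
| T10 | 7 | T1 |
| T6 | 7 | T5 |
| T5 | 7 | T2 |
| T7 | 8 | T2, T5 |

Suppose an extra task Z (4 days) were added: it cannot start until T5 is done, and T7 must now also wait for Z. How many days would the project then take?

Originally the project takes 23 days.
With Z inserted, T7 now waits for max(T2, T5, Z).
New critical path: T1→T4→T8 = 8+6+9 = 23 ⇒ 23 days.

23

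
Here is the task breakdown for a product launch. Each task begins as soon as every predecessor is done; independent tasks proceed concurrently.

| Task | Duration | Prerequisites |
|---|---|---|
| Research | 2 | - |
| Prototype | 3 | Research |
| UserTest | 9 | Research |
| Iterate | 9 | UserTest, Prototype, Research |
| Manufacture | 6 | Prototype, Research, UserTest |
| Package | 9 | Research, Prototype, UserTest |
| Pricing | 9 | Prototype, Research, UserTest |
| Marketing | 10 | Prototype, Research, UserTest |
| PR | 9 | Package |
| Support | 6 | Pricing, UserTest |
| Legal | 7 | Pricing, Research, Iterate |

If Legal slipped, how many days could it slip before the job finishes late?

2

Critical path: Research→UserTest→Package→PR = 2+9+9+9 = 29, so the finish is 29 days.
Longest path through Legal: 27 days (earliest finish 27, latest finish 29).
Slack of Legal = 22 − 20 = 2 days.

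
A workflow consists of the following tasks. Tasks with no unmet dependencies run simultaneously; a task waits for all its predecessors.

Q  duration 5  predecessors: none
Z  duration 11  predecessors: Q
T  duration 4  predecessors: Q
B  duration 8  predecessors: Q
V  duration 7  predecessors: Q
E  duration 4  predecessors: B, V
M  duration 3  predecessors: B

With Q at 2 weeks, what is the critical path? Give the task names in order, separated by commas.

The binding path is Q→B→E = 5+8+4 = 17; finish at 17 weeks.
Q is on the critical path; changing it to 2 makes that path 14 weeks.
No other chain overtakes it, so the finish is 14 weeks.

Q, B, E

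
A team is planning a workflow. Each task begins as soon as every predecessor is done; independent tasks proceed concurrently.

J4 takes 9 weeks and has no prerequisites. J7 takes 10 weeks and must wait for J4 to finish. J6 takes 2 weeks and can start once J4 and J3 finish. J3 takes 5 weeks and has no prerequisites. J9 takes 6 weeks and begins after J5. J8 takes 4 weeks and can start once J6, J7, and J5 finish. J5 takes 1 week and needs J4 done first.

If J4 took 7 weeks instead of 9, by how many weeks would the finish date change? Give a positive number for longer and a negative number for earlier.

-2

Actual critical path: J4→J7→J8 = 9+10+4 = 23 ⇒ 23 weeks.
Since J4 is critical, the -2 change carries straight to that chain (now 21 weeks).
No other chain overtakes it, so the finish is 21 weeks.
Change in finish: 21 − 23 = -2 weeks.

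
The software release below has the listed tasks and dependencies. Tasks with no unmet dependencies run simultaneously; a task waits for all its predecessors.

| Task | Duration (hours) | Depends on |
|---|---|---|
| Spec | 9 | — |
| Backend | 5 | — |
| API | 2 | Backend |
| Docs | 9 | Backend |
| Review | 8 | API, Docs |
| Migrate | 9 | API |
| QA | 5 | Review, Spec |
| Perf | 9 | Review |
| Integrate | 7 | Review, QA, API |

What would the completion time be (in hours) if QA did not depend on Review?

With the dependency in place, Backend→Docs→Review→QA→Integrate = 5+9+8+5+7 = 34 sets the finish at 34 hours.
Without Review→QA, QA's earliest start moves from 22 to 9.
New critical path: Backend→Docs→Review→Perf = 5+9+8+9 = 31 ⇒ 31 hours.

31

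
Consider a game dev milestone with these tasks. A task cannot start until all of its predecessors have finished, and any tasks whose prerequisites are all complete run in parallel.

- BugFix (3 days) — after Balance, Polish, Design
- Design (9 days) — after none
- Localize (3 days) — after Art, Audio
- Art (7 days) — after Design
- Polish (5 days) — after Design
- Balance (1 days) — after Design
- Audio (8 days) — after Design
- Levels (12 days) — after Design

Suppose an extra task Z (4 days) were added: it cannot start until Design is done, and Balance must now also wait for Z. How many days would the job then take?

Originally the job takes 21 days.
With Z inserted, Balance now waits for max(Design, Z).
New critical path: Design→Levels = 9+12 = 21 ⇒ 21 days.

21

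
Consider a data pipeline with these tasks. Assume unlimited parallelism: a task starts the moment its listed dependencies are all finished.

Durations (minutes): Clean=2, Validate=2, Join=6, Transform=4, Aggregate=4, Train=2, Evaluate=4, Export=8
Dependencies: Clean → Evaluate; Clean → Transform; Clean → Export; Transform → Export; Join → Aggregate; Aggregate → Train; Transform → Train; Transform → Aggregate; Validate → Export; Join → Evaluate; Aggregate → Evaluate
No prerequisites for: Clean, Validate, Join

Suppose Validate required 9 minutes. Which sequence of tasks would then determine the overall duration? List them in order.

Actual critical path: Clean→Transform→Aggregate→Evaluate = 2+4+4+4 = 14 ⇒ 14 minutes.
Validate is off the critical path — its longest chain is 10 minutes, giving 4 of slack.
New critical path: Validate→Export = 9+8 = 17 ⇒ 17 minutes.

Validate, Export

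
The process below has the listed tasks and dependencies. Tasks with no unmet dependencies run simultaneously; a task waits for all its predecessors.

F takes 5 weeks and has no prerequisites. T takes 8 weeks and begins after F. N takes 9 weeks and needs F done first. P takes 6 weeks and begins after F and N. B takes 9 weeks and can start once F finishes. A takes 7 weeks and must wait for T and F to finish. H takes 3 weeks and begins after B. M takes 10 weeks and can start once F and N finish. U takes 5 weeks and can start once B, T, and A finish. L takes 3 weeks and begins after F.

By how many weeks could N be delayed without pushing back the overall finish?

Critical path: F→T→A→U = 5+8+7+5 = 25, so the finish is 25 weeks.
The longest chain containing N totals 24 weeks.
So N can slip 15 − 14 = 1 week.

1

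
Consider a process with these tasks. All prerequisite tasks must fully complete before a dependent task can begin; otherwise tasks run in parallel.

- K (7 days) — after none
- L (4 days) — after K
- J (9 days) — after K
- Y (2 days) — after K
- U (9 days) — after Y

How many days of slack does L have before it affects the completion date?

7

The longest chain is K→Y→U = 7+2+9 = 18; overall finish 18 days.
L finishes as early as 11 and must finish by 18.
So L can slip 18 − 11 = 7 days.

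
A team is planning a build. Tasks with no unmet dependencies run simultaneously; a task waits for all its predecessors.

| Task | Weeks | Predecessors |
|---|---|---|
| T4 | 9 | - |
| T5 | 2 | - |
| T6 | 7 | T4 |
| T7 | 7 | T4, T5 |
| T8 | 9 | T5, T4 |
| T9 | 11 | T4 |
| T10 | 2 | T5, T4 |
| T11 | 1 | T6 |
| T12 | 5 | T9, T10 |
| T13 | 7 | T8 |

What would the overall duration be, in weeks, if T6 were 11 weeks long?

Critical path before the change: T4→T8→T13 = 9+9+7 = 25 giving 25 weeks.
T6 has 8 weeks of float (longest path through it is 17).
The critical path is still T4→T8→T13; finish is now 25 weeks.

25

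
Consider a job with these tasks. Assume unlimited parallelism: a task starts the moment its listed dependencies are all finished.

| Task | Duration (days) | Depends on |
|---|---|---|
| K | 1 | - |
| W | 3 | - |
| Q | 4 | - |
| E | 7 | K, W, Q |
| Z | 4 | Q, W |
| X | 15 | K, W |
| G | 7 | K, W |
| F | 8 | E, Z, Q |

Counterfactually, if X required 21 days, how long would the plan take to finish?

24

Critical path before the change: Q→E→F = 4+7+8 = 19 giving 19 days.
X is off the critical path — its longest chain is 18 days, giving 1 of slack.
Now W→X = 3+21 = 24 is longest, so the finish becomes 24 days.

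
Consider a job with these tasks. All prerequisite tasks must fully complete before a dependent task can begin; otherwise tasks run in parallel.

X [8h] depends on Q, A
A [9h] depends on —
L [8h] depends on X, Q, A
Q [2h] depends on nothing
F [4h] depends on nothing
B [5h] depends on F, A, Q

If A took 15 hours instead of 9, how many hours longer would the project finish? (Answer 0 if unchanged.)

6

As given, the longest chain is A→X→L = 9+8+8 = 25, so the finish is 25 hours.
Since A is critical, the +6 change carries straight to that chain (now 31 hours).
The critical path is still A→X→L; finish is now 31 hours.
Change in finish: 31 − 25 = +6 hours.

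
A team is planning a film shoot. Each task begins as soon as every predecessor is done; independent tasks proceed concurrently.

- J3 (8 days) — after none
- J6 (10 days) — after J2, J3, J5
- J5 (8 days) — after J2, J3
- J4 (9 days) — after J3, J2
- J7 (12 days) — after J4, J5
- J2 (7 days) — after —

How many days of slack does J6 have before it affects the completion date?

3

The longest chain is J3→J4→J7 = 8+9+12 = 29; overall finish 29 days.
Longest path through J6: 26 days (earliest finish 26, latest finish 29).
Float = 29 − 26 = 3.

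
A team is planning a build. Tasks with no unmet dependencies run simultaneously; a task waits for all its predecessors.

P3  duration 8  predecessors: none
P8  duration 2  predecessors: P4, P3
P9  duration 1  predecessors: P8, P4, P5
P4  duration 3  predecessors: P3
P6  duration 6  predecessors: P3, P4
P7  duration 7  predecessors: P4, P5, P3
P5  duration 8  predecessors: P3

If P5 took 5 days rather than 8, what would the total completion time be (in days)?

Actual critical path: P3→P5→P7 = 8+8+7 = 23 ⇒ 23 days.
P5 is on the critical path; changing it to 5 makes that path 20 days.
The critical path is still P3→P5→P7; finish is now 20 days.

20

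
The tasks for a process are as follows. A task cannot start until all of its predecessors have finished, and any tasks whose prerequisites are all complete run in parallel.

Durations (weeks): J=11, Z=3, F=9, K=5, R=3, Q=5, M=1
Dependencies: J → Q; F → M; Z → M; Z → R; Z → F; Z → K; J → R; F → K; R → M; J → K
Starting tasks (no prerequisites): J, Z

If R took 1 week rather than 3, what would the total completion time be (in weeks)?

Critical path before the change: Z→F→K = 3+9+5 = 17 giving 17 weeks.
R has 2 weeks of float (longest path through it is 15).
That remains the longest chain; total 17 weeks.

17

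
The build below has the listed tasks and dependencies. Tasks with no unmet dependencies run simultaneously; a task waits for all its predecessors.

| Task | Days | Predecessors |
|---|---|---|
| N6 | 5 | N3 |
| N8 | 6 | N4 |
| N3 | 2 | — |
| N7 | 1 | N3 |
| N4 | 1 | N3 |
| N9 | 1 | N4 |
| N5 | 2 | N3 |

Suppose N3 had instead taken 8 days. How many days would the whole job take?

15

Critical path before the change: N3→N4→N8 = 2+1+6 = 9 giving 9 days.
Since N3 is critical, the +6 change carries straight to that chain (now 15 days).
The critical path is still N3→N4→N8; finish is now 15 days.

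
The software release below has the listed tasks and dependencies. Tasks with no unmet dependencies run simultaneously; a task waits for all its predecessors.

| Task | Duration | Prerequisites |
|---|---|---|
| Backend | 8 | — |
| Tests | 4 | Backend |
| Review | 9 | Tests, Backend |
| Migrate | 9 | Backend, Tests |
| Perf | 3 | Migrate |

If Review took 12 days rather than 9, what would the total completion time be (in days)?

The binding path is Backend→Tests→Migrate→Perf = 8+4+9+3 = 24; finish at 24 days.
Review has 3 days of float (longest path through it is 21).
Now Backend→Tests→Review = 8+4+12 = 24 is longest, so the finish becomes 24 days.

24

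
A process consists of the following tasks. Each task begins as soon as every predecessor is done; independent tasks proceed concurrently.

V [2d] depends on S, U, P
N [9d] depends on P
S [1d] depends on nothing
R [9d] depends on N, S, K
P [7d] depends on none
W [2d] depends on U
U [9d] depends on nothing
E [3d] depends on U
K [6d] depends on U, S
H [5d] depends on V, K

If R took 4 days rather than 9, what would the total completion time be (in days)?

As given, the longest chain is P→N→R = 7+9+9 = 25, so the finish is 25 days.
R is on the critical path; changing it to 4 makes that path 20 days.
The binding chain switches to U→K→H = 9+6+5 = 20; finish 20 days.

20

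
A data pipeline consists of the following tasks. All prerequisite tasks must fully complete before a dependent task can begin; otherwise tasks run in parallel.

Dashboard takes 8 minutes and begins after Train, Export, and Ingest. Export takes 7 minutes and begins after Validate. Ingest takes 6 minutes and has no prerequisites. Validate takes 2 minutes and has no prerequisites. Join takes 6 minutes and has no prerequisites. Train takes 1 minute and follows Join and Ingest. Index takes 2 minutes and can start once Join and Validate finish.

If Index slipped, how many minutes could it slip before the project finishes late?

9

Validate→Export→Dashboard = 2+7+8 = 17 sets the makespan at 17 minutes.
The longest chain containing Index totals 8 minutes.
Float = 17 − 8 = 9.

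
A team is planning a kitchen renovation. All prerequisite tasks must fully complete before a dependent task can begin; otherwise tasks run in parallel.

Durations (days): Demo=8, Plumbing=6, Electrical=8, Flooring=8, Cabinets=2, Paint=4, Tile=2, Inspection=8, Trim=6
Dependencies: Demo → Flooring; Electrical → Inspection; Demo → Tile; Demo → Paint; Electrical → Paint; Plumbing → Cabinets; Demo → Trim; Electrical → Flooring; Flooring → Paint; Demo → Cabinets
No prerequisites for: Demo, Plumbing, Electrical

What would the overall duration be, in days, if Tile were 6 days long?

The binding path is Demo→Flooring→Paint = 8+8+4 = 20; finish at 20 days.
The longest path through Tile is only 10 days, so Tile has float 10.
That remains the longest chain; total 20 days.

20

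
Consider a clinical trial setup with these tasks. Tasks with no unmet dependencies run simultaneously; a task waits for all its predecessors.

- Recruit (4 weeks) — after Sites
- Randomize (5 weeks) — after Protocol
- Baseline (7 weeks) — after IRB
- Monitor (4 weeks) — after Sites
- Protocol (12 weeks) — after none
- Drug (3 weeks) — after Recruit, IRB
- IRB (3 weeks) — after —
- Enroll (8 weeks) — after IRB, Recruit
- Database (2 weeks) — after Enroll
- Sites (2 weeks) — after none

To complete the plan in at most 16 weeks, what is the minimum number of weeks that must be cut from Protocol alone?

1

Current finish: 17 weeks; target: 16.
Protocol is on every critical path, so each week cut from Protocol cuts the finish by one (this holds down to a finish of 16).
Need 17 − 16 = 1 week off Protocol → Protocol becomes 11 weeks, finish becomes 16.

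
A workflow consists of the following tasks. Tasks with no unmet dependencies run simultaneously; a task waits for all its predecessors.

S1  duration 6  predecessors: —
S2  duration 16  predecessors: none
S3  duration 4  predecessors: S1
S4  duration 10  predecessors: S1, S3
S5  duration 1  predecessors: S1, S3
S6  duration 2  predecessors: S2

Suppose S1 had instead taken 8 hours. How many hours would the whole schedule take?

Actual critical path: S1→S3→S4 = 6+4+10 = 20 ⇒ 20 hours.
Since S1 is critical, the +2 change carries straight to that chain (now 22 hours).
The critical path is still S1→S3→S4; finish is now 22 hours.

22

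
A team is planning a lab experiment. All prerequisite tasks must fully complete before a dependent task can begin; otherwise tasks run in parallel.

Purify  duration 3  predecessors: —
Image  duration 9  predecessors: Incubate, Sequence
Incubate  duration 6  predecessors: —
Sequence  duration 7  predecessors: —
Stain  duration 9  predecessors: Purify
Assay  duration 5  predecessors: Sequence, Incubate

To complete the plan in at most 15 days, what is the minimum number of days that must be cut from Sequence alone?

Current finish: 16 days; target: 15.
Sequence is on every critical path, so each day cut from Sequence cuts the finish by one (this holds down to a finish of 15).
Need 16 − 15 = 1 day off Sequence → Sequence becomes 6 days, finish becomes 15.

1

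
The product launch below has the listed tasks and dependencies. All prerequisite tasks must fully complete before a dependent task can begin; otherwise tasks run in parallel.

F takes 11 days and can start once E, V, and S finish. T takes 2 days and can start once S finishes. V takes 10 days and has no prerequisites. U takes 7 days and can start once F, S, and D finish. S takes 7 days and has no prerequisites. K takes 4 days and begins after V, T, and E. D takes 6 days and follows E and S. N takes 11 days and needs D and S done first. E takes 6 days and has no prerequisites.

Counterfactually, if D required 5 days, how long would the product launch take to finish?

28

The binding path is V→F→U = 10+11+7 = 28; finish at 28 days.
The longest path through D is only 24 days, so D has float 4.
No other chain overtakes it, so the finish is 28 days.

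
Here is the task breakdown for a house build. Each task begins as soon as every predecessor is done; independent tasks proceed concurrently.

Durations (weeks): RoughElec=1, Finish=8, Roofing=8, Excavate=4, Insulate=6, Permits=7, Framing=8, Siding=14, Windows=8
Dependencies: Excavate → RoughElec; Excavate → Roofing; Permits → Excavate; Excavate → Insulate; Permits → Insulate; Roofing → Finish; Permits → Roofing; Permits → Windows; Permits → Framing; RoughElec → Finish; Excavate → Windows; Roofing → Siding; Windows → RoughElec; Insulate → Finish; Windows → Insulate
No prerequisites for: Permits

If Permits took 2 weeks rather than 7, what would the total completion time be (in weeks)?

Baseline: Permits→Excavate→Roofing→Siding = 7+4+8+14 = 33 → 33 weeks.
Since Permits is critical, the -5 change carries straight to that chain (now 28 weeks).
The critical path is still Permits→Excavate→Roofing→Siding; finish is now 28 weeks.

28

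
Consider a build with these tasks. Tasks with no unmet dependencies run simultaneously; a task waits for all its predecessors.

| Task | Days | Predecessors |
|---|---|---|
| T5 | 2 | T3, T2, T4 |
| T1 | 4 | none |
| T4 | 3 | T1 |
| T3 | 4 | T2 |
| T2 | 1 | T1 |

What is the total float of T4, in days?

2

The longest chain is T1→T2→T3→T5 = 4+1+4+2 = 11; overall finish 11 days.
T4 finishes as early as 7 and must finish by 9.
Float = 11 − 9 = 2.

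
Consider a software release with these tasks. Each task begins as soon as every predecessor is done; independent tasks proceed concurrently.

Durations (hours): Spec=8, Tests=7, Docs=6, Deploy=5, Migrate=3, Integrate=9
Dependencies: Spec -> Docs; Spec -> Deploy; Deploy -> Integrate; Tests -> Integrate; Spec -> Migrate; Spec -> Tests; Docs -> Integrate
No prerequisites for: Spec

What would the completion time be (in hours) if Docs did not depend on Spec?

24

Original critical path: Spec→Tests→Integrate = 8+7+9 = 24 ⇒ 24 hours.
Without Spec→Docs, Docs's earliest start moves from 8 to 0.
New critical path: Spec→Tests→Integrate = 8+7+9 = 24 ⇒ 24 hours.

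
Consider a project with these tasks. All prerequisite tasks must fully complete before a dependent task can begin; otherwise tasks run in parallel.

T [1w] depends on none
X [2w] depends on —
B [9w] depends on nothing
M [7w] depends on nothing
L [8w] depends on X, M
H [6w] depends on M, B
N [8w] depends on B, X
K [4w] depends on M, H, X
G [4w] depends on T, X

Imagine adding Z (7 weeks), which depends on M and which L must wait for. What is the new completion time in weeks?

Originally the plan takes 19 weeks.
With Z inserted, L now waits for max(X, M, Z).
New critical path: M→Z→L = 7+7+8 = 22 ⇒ 22 weeks.

22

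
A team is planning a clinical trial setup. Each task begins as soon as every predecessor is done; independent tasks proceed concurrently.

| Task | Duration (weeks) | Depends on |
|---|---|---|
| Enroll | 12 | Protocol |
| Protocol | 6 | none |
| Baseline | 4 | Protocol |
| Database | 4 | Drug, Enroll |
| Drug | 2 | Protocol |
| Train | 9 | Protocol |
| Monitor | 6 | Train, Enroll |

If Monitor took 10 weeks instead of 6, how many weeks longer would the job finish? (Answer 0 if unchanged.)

4

The binding path is Protocol→Enroll→Monitor = 6+12+6 = 24; finish at 24 weeks.
Since Monitor is critical, the +4 change carries straight to that chain (now 28 weeks).
The critical path is still Protocol→Enroll→Monitor; finish is now 28 weeks.
Change in finish: 28 − 24 = +4 weeks.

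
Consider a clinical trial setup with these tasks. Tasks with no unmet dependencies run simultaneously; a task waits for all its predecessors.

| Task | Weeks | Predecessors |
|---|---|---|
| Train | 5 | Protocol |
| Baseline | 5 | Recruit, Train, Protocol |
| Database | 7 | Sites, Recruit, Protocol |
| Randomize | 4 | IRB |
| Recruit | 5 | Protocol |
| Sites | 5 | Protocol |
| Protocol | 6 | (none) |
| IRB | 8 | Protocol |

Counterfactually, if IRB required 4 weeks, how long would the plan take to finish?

18

As given, the longest chain is Protocol→IRB→Randomize = 6+8+4 = 18, so the finish is 18 weeks.
IRB is on the critical path; changing it to 4 makes that path 14 weeks.
New critical path: Protocol→Sites→Database = 6+5+7 = 18 ⇒ 18 weeks.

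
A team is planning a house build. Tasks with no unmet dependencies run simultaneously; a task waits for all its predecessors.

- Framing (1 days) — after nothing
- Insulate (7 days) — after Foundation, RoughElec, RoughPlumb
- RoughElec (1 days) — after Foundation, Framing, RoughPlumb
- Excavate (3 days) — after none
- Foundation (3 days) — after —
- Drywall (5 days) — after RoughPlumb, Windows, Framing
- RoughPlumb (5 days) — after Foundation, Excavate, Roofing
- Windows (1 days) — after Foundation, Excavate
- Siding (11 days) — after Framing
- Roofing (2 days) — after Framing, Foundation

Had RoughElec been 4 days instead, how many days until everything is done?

Baseline: Foundation→Roofing→RoughPlumb→RoughElec→Insulate = 3+2+5+1+7 = 18 → 18 days.
RoughElec is on the critical path; changing it to 4 makes that path 21 days.
That remains the longest chain; total 21 days.

21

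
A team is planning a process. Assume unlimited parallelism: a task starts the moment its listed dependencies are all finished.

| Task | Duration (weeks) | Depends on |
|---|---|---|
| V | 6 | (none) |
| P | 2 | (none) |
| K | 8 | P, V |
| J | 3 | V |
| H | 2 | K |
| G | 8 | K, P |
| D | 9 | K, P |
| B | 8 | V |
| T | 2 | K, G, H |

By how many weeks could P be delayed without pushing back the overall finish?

4

V→K→G→T = 6+8+8+2 = 24 sets the makespan at 24 weeks.
P finishes as early as 2 and must finish by 6.
So P can slip 6 − 2 = 4 weeks.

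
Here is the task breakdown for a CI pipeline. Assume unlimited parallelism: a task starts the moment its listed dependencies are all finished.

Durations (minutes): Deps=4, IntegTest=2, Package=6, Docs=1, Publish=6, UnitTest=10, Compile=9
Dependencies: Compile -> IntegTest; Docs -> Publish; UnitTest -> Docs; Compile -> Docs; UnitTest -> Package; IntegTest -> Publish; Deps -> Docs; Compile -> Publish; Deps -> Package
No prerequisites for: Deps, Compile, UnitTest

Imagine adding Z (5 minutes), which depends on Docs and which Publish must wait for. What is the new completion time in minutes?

Originally the project takes 17 minutes.
With Z inserted, Publish now waits for max(Compile, Docs, IntegTest, Z).
New critical path: UnitTest→Docs→Z→Publish = 10+1+5+6 = 22 ⇒ 22 minutes.

22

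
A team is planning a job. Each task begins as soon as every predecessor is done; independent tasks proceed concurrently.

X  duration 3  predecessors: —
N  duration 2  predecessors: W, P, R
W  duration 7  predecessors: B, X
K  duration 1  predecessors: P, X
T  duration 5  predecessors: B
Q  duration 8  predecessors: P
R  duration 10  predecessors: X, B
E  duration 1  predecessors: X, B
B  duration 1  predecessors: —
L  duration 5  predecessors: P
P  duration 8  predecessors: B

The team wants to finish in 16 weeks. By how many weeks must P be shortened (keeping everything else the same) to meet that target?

1

Current finish: 17 weeks; target: 16.
P is on every critical path, so each week cut from P cuts the finish by one (this holds down to a finish of 15).
Need 17 − 16 = 1 week off P → P becomes 7 weeks, finish becomes 16.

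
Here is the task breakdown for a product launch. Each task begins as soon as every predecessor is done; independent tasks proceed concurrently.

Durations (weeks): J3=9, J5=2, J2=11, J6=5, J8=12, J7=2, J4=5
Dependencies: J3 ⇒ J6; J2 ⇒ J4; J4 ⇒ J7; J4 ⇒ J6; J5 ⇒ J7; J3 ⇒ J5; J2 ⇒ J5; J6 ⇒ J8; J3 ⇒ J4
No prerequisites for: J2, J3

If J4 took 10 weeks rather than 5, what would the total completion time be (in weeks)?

Actual critical path: J2→J4→J6→J8 = 11+5+5+12 = 33 ⇒ 33 weeks.
J4 is on the critical path; changing it to 10 makes that path 38 weeks.
The critical path is still J2→J4→J6→J8; finish is now 38 weeks.

38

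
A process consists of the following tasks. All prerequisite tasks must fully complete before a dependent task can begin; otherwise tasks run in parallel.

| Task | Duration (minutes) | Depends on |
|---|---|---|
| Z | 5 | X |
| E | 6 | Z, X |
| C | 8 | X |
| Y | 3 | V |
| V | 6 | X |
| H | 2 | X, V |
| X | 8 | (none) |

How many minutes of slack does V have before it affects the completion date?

2

Critical path: X→Z→E = 8+5+6 = 19, so the finish is 19 minutes.
V finishes as early as 14 and must finish by 16.
Slack of V = 10 − 8 = 2 minutes.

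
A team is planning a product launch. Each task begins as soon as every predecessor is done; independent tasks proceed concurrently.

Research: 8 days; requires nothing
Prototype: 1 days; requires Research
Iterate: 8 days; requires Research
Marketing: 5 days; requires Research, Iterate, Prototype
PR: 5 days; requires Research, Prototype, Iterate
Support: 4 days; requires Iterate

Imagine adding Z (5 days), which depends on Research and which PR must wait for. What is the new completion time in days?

Originally the schedule takes 21 days.
With Z inserted, PR now waits for max(Research, Prototype, Iterate, Z).
New critical path: Research→Iterate→Marketing = 8+8+5 = 21 ⇒ 21 days.

21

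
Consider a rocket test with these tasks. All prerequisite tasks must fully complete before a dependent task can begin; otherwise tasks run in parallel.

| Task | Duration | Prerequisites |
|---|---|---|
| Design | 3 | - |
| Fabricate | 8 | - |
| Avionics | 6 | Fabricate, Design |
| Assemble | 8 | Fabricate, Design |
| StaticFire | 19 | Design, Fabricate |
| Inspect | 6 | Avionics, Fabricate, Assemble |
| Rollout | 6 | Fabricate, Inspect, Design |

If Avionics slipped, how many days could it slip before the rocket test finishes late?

Fabricate→Assemble→Inspect→Rollout = 8+8+6+6 = 28 sets the makespan at 28 days.
The longest chain containing Avionics totals 26 days.
Slack of Avionics = 10 − 8 = 2 days.

2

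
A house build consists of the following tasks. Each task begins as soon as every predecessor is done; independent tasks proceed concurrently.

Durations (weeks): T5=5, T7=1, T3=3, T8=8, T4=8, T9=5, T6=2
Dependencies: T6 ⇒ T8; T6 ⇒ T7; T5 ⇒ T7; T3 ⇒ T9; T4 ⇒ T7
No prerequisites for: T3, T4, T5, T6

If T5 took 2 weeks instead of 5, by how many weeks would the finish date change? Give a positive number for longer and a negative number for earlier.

0

The binding path is T6→T8 = 2+8 = 10; finish at 10 weeks.
The longest path through T5 is only 6 weeks, so T5 has float 4.
No other chain overtakes it, so the finish is 10 weeks.
Change in finish: 10 − 10 = +0 weeks.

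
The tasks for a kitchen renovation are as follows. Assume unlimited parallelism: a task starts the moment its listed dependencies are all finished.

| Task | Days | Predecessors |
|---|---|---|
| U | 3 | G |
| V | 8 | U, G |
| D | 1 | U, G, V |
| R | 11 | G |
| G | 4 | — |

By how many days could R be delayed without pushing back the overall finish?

1

The longest chain is G→U→V→D = 4+3+8+1 = 16; overall finish 16 days.
Longest path through R: 15 days (earliest finish 15, latest finish 16).
Slack of R = 5 − 4 = 1 day.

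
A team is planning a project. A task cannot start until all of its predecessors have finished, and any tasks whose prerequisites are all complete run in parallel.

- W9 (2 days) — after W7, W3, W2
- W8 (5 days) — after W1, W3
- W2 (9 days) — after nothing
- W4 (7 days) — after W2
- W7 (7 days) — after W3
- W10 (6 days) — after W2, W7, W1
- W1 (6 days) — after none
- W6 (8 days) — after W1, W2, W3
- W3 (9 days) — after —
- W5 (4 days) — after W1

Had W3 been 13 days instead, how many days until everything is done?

Actual critical path: W3→W7→W10 = 9+7+6 = 22 ⇒ 22 days.
W3 lies on that path, so at 13 days the path becomes 26 days.
The critical path is still W3→W7→W10; finish is now 26 days.

26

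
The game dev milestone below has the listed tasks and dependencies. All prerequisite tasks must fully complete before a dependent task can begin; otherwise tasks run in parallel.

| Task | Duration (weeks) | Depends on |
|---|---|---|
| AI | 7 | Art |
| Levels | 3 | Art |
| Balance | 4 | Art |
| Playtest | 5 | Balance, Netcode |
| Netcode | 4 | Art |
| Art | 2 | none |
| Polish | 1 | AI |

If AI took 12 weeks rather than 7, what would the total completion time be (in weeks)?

15

Critical path before the change: Art→Netcode→Playtest = 2+4+5 = 11 giving 11 weeks.
The longest path through AI is only 10 weeks, so AI has float 1.
New critical path: Art→AI→Polish = 2+12+1 = 15 ⇒ 15 weeks.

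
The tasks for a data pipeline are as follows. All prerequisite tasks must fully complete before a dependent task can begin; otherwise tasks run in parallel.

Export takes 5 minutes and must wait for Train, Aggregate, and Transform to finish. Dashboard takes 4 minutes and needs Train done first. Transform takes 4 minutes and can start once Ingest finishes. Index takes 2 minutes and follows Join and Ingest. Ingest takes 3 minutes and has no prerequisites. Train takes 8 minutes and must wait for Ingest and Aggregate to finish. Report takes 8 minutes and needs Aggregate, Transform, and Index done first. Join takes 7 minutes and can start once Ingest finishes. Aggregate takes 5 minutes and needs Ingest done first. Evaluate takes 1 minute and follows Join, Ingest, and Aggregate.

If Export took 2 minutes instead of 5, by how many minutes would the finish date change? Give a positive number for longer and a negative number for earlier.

Actual critical path: Ingest→Aggregate→Train→Export = 3+5+8+5 = 21 ⇒ 21 minutes.
Export lies on that path, so at 2 minutes the path becomes 18 minutes.
New critical path: Ingest→Join→Index→Report = 3+7+2+8 = 20 ⇒ 20 minutes.
Change in finish: 20 − 21 = -1 minutes.

-1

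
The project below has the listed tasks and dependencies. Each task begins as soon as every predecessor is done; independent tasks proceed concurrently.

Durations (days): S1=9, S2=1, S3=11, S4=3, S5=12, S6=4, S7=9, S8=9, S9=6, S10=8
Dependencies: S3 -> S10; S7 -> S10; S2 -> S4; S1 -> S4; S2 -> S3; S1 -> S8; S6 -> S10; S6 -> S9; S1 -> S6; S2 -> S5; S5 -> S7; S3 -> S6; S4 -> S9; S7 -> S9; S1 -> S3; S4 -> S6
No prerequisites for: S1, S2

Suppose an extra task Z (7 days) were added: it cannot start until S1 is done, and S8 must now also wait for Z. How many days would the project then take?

Originally the project takes 32 days.
With Z inserted, S8 now waits for max(S1, Z).
New critical path: S1→S3→S6→S10 = 9+11+4+8 = 32 ⇒ 32 days.

32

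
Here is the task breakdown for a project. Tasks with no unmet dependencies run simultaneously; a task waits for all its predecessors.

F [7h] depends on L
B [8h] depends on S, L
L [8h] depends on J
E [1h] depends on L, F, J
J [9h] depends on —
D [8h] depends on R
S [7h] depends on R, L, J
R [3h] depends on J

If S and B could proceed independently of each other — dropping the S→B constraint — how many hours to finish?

With the dependency in place, J→L→S→B = 9+8+7+8 = 32 sets the finish at 32 hours.
Without S→B, B's earliest start moves from 24 to 17.
After: J→L→F→E = 9+8+7+1 = 25 → 25 hours.

25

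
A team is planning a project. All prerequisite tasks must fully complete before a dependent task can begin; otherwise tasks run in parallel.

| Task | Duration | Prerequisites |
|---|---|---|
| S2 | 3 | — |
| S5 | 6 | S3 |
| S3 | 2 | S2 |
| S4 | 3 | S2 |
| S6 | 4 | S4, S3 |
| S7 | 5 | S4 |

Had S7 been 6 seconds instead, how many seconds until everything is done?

The binding path is S2→S4→S7 = 3+3+5 = 11; finish at 11 seconds.
S7 is on the critical path; changing it to 6 makes that path 12 seconds.
That remains the longest chain; total 12 seconds.

12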